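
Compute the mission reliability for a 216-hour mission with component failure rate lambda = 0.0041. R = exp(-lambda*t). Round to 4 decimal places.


lambda = 0.0041
mission_time = 216
lambda * t = 0.0041 * 216 = 0.8856
R = exp(-0.8856)
R = 0.4125

0.4125


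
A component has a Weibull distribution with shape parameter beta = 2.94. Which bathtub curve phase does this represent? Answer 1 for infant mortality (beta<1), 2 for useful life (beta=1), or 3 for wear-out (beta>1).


beta = 2.94
Compare beta to 1:
beta < 1 => infant mortality (phase 1)
beta = 1 => useful life (phase 2)
beta > 1 => wear-out (phase 3)
Since beta = 2.94, this is wear-out (increasing failure rate)
Phase = 3

3


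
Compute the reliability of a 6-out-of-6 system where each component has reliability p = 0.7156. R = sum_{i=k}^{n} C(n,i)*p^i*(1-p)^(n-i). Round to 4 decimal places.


k = 6, n = 6, p = 0.7156
i=6: C(6,6)=1 * 0.7156^6 * 0.2844^0 = 0.1343
R = sum of terms = 0.1343

0.1343


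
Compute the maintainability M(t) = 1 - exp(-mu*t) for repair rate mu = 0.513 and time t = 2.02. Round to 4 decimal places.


mu = 0.513, t = 2.02
mu * t = 0.513 * 2.02 = 1.0363
exp(-1.0363) = 0.3548
M(t) = 1 - 0.3548
M(t) = 0.6452

0.6452


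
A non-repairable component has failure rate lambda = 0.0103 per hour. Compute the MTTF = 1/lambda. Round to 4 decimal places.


lambda = 0.0103
MTTF = 1 / 0.0103
MTTF = 97.0874

97.0874


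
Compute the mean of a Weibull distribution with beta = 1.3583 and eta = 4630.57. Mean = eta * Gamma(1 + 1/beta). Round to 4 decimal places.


beta = 1.3583, eta = 4630.57
1/beta = 0.7362
1 + 1/beta = 1.7362
Gamma(1.7362) = 0.916
Mean = 4630.57 * 0.916
Mean = 4241.5982

4241.5982


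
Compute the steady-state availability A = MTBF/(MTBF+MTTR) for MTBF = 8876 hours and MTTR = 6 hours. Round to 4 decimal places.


MTBF = 8876
MTTR = 6
MTBF + MTTR = 8882
A = 8876 / 8882
A = 0.9993

0.9993


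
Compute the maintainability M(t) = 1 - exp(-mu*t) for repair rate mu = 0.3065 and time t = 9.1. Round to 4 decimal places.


mu = 0.3065, t = 9.1
mu * t = 0.3065 * 9.1 = 2.7891
exp(-2.7891) = 0.0615
M(t) = 1 - 0.0615
M(t) = 0.9385

0.9385


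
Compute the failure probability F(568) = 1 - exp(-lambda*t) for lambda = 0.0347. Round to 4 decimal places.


lambda = 0.0347, t = 568
lambda * t = 19.7096
exp(-19.7096) = 0.0
F(t) = 1 - 0.0
F(t) = 1.0

1.0


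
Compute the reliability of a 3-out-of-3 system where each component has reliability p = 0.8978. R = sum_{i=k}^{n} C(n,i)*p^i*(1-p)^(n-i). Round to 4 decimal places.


k = 3, n = 3, p = 0.8978
i=3: C(3,3)=1 * 0.8978^3 * 0.1022^0 = 0.7237
R = sum of terms = 0.7237

0.7237


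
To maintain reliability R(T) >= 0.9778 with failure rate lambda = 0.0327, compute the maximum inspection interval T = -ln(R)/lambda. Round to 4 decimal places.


R_target = 0.9778
lambda = 0.0327
-ln(0.9778) = 0.0225
T = 0.0225 / 0.0327
T = 0.6865

0.6865


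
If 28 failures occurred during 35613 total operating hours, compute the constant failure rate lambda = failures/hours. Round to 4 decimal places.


failures = 28
total_hours = 35613
lambda = 28 / 35613
lambda = 0.0008

0.0008


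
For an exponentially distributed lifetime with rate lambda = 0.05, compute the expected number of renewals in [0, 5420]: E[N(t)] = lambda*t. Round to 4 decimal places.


lambda = 0.05
t = 5420
E[N(t)] = lambda * t
E[N(t)] = 0.05 * 5420
E[N(t)] = 271.0

271.0


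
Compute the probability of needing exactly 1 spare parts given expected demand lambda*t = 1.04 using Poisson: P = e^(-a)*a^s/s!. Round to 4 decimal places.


a = 1.04, s = 1
e^(-a) = e^(-1.04) = 0.3535
a^s = 1.04^1 = 1.04
s! = 1
P = 0.3535 * 1.04 / 1
P = 0.3676

0.3676


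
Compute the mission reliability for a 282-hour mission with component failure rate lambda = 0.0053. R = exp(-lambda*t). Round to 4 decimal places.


lambda = 0.0053
mission_time = 282
lambda * t = 0.0053 * 282 = 1.4946
R = exp(-1.4946)
R = 0.2243

0.2243


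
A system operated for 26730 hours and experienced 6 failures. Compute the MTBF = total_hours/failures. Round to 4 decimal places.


total_hours = 26730
failures = 6
MTBF = 26730 / 6
MTBF = 4455.0

4455.0


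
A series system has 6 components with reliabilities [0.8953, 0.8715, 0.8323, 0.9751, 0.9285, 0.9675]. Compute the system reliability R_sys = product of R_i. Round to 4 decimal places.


Components: [0.8953, 0.8715, 0.8323, 0.9751, 0.9285, 0.9675]
After component 1 (R=0.8953): product = 0.8953
After component 2 (R=0.8715): product = 0.7803
After component 3 (R=0.8323): product = 0.6494
After component 4 (R=0.9751): product = 0.6332
After component 5 (R=0.9285): product = 0.588
After component 6 (R=0.9675): product = 0.5689
R_sys = 0.5689

0.5689


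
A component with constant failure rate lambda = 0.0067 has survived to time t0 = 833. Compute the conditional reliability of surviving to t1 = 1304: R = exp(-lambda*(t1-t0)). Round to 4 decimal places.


lambda = 0.0067
t0 = 833, t1 = 1304
t1 - t0 = 471
lambda * (t1-t0) = 0.0067 * 471 = 3.1557
R = exp(-3.1557)
R = 0.0426

0.0426


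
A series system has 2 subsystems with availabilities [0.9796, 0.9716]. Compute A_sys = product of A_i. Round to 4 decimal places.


Subsystems: [0.9796, 0.9716]
After subsystem 1 (A=0.9796): product = 0.9796
After subsystem 2 (A=0.9716): product = 0.9518
A_sys = 0.9518

0.9518


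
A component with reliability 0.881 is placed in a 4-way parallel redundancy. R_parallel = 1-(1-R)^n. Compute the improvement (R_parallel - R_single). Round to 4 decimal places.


R_single = 0.881, n = 4
1 - R_single = 0.119
(1 - R_single)^n = 0.119^4 = 0.0002
R_parallel = 1 - 0.0002 = 0.9998
Improvement = 0.9998 - 0.881
Improvement = 0.1188

0.1188


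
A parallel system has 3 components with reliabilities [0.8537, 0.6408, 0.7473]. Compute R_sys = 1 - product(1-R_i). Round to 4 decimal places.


Components: [0.8537, 0.6408, 0.7473]
(1 - 0.8537) = 0.1463, running product = 0.1463
(1 - 0.6408) = 0.3592, running product = 0.0526
(1 - 0.7473) = 0.2527, running product = 0.0133
Product of (1-R_i) = 0.0133
R_sys = 1 - 0.0133 = 0.9867

0.9867


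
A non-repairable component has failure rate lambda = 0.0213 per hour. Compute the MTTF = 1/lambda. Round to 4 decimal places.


lambda = 0.0213
MTTF = 1 / 0.0213
MTTF = 46.9484

46.9484


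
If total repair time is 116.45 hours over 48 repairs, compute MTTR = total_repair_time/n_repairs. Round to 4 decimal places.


total_repair_time = 116.45
n_repairs = 48
MTTR = 116.45 / 48
MTTR = 2.426

2.426


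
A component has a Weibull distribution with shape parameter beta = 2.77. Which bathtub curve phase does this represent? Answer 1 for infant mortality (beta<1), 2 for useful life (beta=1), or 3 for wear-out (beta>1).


beta = 2.77
Compare beta to 1:
beta < 1 => infant mortality (phase 1)
beta = 1 => useful life (phase 2)
beta > 1 => wear-out (phase 3)
Since beta = 2.77, this is wear-out (increasing failure rate)
Phase = 3

3


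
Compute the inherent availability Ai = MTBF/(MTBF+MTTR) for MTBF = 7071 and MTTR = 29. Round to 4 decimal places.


MTBF = 7071
MTTR = 29
MTBF + MTTR = 7100
Ai = 7071 / 7100
Ai = 0.9959

0.9959


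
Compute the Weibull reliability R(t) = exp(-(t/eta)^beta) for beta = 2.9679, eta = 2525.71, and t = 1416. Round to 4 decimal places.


beta = 2.9679, eta = 2525.71, t = 1416
t/eta = 1416 / 2525.71 = 0.5606
(t/eta)^beta = 0.5606^2.9679 = 0.1795
R(t) = exp(-0.1795)
R(t) = 0.8357

0.8357


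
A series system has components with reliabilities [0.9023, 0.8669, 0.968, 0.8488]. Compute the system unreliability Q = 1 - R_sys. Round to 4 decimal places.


Components: [0.9023, 0.8669, 0.968, 0.8488]
After component 1: product = 0.9023
After component 2: product = 0.7822
After component 3: product = 0.7572
After component 4: product = 0.6427
R_sys = 0.6427
Q = 1 - 0.6427 = 0.3573

0.3573


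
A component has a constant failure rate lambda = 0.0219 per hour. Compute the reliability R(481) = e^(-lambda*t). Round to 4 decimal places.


lambda = 0.0219
t = 481
lambda * t = 10.5339
R(t) = e^(-10.5339)
R(t) = 0.0

0.0


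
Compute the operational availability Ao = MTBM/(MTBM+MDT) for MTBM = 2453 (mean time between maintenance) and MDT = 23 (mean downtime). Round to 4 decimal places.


MTBM = 2453
MDT = 23
MTBM + MDT = 2476
Ao = 2453 / 2476
Ao = 0.9907

0.9907


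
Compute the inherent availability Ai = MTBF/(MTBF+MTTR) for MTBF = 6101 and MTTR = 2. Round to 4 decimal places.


MTBF = 6101
MTTR = 2
MTBF + MTTR = 6103
Ai = 6101 / 6103
Ai = 0.9997

0.9997


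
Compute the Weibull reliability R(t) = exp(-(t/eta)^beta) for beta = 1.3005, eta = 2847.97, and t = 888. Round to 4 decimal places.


beta = 1.3005, eta = 2847.97, t = 888
t/eta = 888 / 2847.97 = 0.3118
(t/eta)^beta = 0.3118^1.3005 = 0.2197
R(t) = exp(-0.2197)
R(t) = 0.8028

0.8028


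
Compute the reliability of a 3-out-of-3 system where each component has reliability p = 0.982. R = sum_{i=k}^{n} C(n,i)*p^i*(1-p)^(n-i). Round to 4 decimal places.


k = 3, n = 3, p = 0.982
i=3: C(3,3)=1 * 0.982^3 * 0.018^0 = 0.947
R = sum of terms = 0.947

0.947


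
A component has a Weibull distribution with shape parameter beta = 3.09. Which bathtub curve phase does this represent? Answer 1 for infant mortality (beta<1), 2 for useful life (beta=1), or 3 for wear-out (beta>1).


beta = 3.09
Compare beta to 1:
beta < 1 => infant mortality (phase 1)
beta = 1 => useful life (phase 2)
beta > 1 => wear-out (phase 3)
Since beta = 3.09, this is wear-out (increasing failure rate)
Phase = 3

3


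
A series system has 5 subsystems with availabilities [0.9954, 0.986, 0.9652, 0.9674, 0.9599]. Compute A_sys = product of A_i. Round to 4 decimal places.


Subsystems: [0.9954, 0.986, 0.9652, 0.9674, 0.9599]
After subsystem 1 (A=0.9954): product = 0.9954
After subsystem 2 (A=0.986): product = 0.9815
After subsystem 3 (A=0.9652): product = 0.9473
After subsystem 4 (A=0.9674): product = 0.9164
After subsystem 5 (A=0.9599): product = 0.8797
A_sys = 0.8797

0.8797


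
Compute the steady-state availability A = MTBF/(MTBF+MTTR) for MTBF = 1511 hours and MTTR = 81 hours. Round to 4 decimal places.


MTBF = 1511
MTTR = 81
MTBF + MTTR = 1592
A = 1511 / 1592
A = 0.9491

0.9491


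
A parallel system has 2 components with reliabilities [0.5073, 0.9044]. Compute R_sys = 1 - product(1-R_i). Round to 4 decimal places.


Components: [0.5073, 0.9044]
(1 - 0.5073) = 0.4927, running product = 0.4927
(1 - 0.9044) = 0.0956, running product = 0.0471
Product of (1-R_i) = 0.0471
R_sys = 1 - 0.0471 = 0.9529

0.9529


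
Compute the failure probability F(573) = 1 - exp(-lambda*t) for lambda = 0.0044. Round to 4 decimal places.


lambda = 0.0044, t = 573
lambda * t = 2.5212
exp(-2.5212) = 0.0804
F(t) = 1 - 0.0804
F(t) = 0.9196

0.9196


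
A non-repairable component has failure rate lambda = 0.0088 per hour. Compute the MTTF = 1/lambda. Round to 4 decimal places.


lambda = 0.0088
MTTF = 1 / 0.0088
MTTF = 113.6364

113.6364


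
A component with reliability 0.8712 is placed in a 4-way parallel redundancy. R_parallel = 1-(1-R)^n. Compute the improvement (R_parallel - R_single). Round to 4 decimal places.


R_single = 0.8712, n = 4
1 - R_single = 0.1288
(1 - R_single)^n = 0.1288^4 = 0.0003
R_parallel = 1 - 0.0003 = 0.9997
Improvement = 0.9997 - 0.8712
Improvement = 0.1285

0.1285


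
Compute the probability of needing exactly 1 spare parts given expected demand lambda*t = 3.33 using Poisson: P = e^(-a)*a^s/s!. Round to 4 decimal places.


a = 3.33, s = 1
e^(-a) = e^(-3.33) = 0.0358
a^s = 3.33^1 = 3.33
s! = 1
P = 0.0358 * 3.33 / 1
P = 0.1192

0.1192


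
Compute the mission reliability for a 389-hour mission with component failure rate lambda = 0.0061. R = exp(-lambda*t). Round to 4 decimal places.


lambda = 0.0061
mission_time = 389
lambda * t = 0.0061 * 389 = 2.3729
R = exp(-2.3729)
R = 0.0932

0.0932


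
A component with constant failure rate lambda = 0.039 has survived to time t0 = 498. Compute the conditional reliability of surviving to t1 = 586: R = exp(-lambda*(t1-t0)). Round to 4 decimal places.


lambda = 0.039
t0 = 498, t1 = 586
t1 - t0 = 88
lambda * (t1-t0) = 0.039 * 88 = 3.432
R = exp(-3.432)
R = 0.0323

0.0323


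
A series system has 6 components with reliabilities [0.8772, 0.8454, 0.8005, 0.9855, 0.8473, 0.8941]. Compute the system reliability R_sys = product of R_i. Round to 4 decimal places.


Components: [0.8772, 0.8454, 0.8005, 0.9855, 0.8473, 0.8941]
After component 1 (R=0.8772): product = 0.8772
After component 2 (R=0.8454): product = 0.7416
After component 3 (R=0.8005): product = 0.5936
After component 4 (R=0.9855): product = 0.585
After component 5 (R=0.8473): product = 0.4957
After component 6 (R=0.8941): product = 0.4432
R_sys = 0.4432

0.4432


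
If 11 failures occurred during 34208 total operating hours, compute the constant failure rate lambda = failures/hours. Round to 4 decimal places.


failures = 11
total_hours = 34208
lambda = 11 / 34208
lambda = 0.0003

0.0003


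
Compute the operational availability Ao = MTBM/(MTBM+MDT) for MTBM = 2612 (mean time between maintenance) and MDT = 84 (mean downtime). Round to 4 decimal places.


MTBM = 2612
MDT = 84
MTBM + MDT = 2696
Ao = 2612 / 2696
Ao = 0.9688

0.9688


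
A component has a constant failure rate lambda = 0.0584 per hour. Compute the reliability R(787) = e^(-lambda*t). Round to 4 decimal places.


lambda = 0.0584
t = 787
lambda * t = 45.9608
R(t) = e^(-45.9608)
R(t) = 0.0

0.0


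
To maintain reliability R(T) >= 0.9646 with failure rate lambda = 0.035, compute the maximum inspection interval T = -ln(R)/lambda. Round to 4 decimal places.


R_target = 0.9646
lambda = 0.035
-ln(0.9646) = 0.036
T = 0.036 / 0.035
T = 1.0298

1.0298


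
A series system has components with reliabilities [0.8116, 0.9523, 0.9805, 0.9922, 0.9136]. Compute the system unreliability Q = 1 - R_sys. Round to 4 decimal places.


Components: [0.8116, 0.9523, 0.9805, 0.9922, 0.9136]
After component 1: product = 0.8116
After component 2: product = 0.7729
After component 3: product = 0.7578
After component 4: product = 0.7519
After component 5: product = 0.6869
R_sys = 0.6869
Q = 1 - 0.6869 = 0.3131

0.3131


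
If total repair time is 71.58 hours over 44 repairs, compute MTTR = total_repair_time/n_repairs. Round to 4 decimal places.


total_repair_time = 71.58
n_repairs = 44
MTTR = 71.58 / 44
MTTR = 1.6268

1.6268


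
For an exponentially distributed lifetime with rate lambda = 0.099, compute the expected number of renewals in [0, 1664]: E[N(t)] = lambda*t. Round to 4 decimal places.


lambda = 0.099
t = 1664
E[N(t)] = lambda * t
E[N(t)] = 0.099 * 1664
E[N(t)] = 164.736

164.736


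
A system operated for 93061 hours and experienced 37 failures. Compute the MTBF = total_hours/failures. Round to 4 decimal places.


total_hours = 93061
failures = 37
MTBF = 93061 / 37
MTBF = 2515.1622

2515.1622


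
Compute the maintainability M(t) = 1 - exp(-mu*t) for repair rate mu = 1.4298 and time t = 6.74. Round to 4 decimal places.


mu = 1.4298, t = 6.74
mu * t = 1.4298 * 6.74 = 9.6369
exp(-9.6369) = 0.0001
M(t) = 1 - 0.0001
M(t) = 0.9999

0.9999


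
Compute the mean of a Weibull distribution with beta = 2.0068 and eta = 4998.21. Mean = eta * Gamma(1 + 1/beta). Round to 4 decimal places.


beta = 2.0068, eta = 4998.21
1/beta = 0.4983
1 + 1/beta = 1.4983
Gamma(1.4983) = 0.8862
Mean = 4998.21 * 0.8862
Mean = 4429.2804

4429.2804


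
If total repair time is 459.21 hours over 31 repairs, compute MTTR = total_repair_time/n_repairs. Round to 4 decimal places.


total_repair_time = 459.21
n_repairs = 31
MTTR = 459.21 / 31
MTTR = 14.8132

14.8132


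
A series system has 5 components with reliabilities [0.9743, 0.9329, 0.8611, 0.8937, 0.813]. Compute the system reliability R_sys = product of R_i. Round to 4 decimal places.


Components: [0.9743, 0.9329, 0.8611, 0.8937, 0.813]
After component 1 (R=0.9743): product = 0.9743
After component 2 (R=0.9329): product = 0.9089
After component 3 (R=0.8611): product = 0.7827
After component 4 (R=0.8937): product = 0.6995
After component 5 (R=0.813): product = 0.5687
R_sys = 0.5687

0.5687


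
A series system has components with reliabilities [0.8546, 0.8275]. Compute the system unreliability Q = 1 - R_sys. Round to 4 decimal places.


Components: [0.8546, 0.8275]
After component 1: product = 0.8546
After component 2: product = 0.7072
R_sys = 0.7072
Q = 1 - 0.7072 = 0.2928

0.2928


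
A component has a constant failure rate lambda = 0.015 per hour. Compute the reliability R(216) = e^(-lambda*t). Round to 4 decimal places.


lambda = 0.015
t = 216
lambda * t = 3.24
R(t) = e^(-3.24)
R(t) = 0.0392

0.0392


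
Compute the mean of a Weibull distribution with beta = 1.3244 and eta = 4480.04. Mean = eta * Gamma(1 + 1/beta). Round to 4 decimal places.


beta = 1.3244, eta = 4480.04
1/beta = 0.7551
1 + 1/beta = 1.7551
Gamma(1.7551) = 0.9202
Mean = 4480.04 * 0.9202
Mean = 4122.6351

4122.6351


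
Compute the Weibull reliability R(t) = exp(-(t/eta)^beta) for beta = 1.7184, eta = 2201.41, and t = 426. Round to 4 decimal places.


beta = 1.7184, eta = 2201.41, t = 426
t/eta = 426 / 2201.41 = 0.1935
(t/eta)^beta = 0.1935^1.7184 = 0.0595
R(t) = exp(-0.0595)
R(t) = 0.9423

0.9423


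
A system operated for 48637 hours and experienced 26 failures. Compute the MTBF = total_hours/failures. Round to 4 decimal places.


total_hours = 48637
failures = 26
MTBF = 48637 / 26
MTBF = 1870.6538

1870.6538


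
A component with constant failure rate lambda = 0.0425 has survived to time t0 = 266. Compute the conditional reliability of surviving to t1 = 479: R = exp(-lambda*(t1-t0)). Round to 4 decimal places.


lambda = 0.0425
t0 = 266, t1 = 479
t1 - t0 = 213
lambda * (t1-t0) = 0.0425 * 213 = 9.0525
R = exp(-9.0525)
R = 0.0001

0.0001


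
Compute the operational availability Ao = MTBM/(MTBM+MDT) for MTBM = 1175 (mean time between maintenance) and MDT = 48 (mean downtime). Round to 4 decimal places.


MTBM = 1175
MDT = 48
MTBM + MDT = 1223
Ao = 1175 / 1223
Ao = 0.9608

0.9608


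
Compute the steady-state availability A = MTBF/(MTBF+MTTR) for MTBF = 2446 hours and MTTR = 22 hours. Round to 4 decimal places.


MTBF = 2446
MTTR = 22
MTBF + MTTR = 2468
A = 2446 / 2468
A = 0.9911

0.9911


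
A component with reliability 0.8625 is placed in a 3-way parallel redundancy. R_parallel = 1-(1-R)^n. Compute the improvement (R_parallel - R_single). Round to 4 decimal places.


R_single = 0.8625, n = 3
1 - R_single = 0.1375
(1 - R_single)^n = 0.1375^3 = 0.0026
R_parallel = 1 - 0.0026 = 0.9974
Improvement = 0.9974 - 0.8625
Improvement = 0.1349

0.1349


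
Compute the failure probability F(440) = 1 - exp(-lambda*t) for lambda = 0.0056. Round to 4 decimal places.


lambda = 0.0056, t = 440
lambda * t = 2.464
exp(-2.464) = 0.0851
F(t) = 1 - 0.0851
F(t) = 0.9149

0.9149


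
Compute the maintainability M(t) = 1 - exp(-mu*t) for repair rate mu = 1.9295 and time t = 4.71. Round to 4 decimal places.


mu = 1.9295, t = 4.71
mu * t = 1.9295 * 4.71 = 9.0879
exp(-9.0879) = 0.0001
M(t) = 1 - 0.0001
M(t) = 0.9999

0.9999


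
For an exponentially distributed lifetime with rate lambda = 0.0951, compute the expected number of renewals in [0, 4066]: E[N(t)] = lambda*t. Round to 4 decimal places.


lambda = 0.0951
t = 4066
E[N(t)] = lambda * t
E[N(t)] = 0.0951 * 4066
E[N(t)] = 386.6766

386.6766


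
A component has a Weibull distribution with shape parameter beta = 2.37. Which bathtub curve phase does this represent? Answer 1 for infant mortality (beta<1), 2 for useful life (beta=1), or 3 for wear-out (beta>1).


beta = 2.37
Compare beta to 1:
beta < 1 => infant mortality (phase 1)
beta = 1 => useful life (phase 2)
beta > 1 => wear-out (phase 3)
Since beta = 2.37, this is wear-out (increasing failure rate)
Phase = 3

3


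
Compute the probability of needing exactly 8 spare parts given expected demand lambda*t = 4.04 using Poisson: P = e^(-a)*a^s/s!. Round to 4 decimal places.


a = 4.04, s = 8
e^(-a) = e^(-4.04) = 0.0176
a^s = 4.04^8 = 70966.0971
s! = 40320
P = 0.0176 * 70966.0971 / 40320
P = 0.031

0.031


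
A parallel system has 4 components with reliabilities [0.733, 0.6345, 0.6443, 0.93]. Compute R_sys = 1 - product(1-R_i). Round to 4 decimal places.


Components: [0.733, 0.6345, 0.6443, 0.93]
(1 - 0.733) = 0.267, running product = 0.267
(1 - 0.6345) = 0.3655, running product = 0.0976
(1 - 0.6443) = 0.3557, running product = 0.0347
(1 - 0.93) = 0.07, running product = 0.0024
Product of (1-R_i) = 0.0024
R_sys = 1 - 0.0024 = 0.9976

0.9976


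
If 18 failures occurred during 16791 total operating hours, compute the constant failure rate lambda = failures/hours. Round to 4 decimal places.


failures = 18
total_hours = 16791
lambda = 18 / 16791
lambda = 0.0011

0.0011


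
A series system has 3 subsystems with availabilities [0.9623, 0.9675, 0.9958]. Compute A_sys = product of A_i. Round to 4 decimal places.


Subsystems: [0.9623, 0.9675, 0.9958]
After subsystem 1 (A=0.9623): product = 0.9623
After subsystem 2 (A=0.9675): product = 0.931
After subsystem 3 (A=0.9958): product = 0.9271
A_sys = 0.9271

0.9271


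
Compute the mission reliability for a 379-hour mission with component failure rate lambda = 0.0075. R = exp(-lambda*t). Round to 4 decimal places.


lambda = 0.0075
mission_time = 379
lambda * t = 0.0075 * 379 = 2.8425
R = exp(-2.8425)
R = 0.0583

0.0583


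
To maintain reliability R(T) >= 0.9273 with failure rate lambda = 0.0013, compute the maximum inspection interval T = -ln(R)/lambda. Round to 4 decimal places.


R_target = 0.9273
lambda = 0.0013
-ln(0.9273) = 0.0755
T = 0.0755 / 0.0013
T = 58.0601

58.0601


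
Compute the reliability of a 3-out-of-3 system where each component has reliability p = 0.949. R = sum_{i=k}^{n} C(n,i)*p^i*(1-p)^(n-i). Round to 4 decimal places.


k = 3, n = 3, p = 0.949
i=3: C(3,3)=1 * 0.949^3 * 0.051^0 = 0.8547
R = sum of terms = 0.8547

0.8547


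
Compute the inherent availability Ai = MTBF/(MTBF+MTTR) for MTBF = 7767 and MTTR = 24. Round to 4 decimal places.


MTBF = 7767
MTTR = 24
MTBF + MTTR = 7791
Ai = 7767 / 7791
Ai = 0.9969

0.9969


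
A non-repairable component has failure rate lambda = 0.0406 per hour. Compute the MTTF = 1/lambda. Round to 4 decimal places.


lambda = 0.0406
MTTF = 1 / 0.0406
MTTF = 24.6305

24.6305


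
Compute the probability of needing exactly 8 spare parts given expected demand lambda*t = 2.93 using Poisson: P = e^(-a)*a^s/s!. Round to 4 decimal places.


a = 2.93, s = 8
e^(-a) = e^(-2.93) = 0.0534
a^s = 2.93^8 = 5431.7649
s! = 40320
P = 0.0534 * 5431.7649 / 40320
P = 0.0072

0.0072


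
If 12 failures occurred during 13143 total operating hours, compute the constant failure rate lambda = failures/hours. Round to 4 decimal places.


failures = 12
total_hours = 13143
lambda = 12 / 13143
lambda = 0.0009

0.0009


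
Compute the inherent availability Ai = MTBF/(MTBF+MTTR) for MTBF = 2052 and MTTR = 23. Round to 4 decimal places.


MTBF = 2052
MTTR = 23
MTBF + MTTR = 2075
Ai = 2052 / 2075
Ai = 0.9889

0.9889


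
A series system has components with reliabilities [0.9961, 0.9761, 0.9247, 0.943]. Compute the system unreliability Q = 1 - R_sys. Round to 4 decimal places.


Components: [0.9961, 0.9761, 0.9247, 0.943]
After component 1: product = 0.9961
After component 2: product = 0.9723
After component 3: product = 0.8991
After component 4: product = 0.8478
R_sys = 0.8478
Q = 1 - 0.8478 = 0.1522

0.1522


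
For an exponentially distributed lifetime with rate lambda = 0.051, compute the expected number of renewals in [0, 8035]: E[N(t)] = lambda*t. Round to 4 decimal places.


lambda = 0.051
t = 8035
E[N(t)] = lambda * t
E[N(t)] = 0.051 * 8035
E[N(t)] = 409.785

409.785


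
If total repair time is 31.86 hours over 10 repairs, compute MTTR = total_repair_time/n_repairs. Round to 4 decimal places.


total_repair_time = 31.86
n_repairs = 10
MTTR = 31.86 / 10
MTTR = 3.186

3.186


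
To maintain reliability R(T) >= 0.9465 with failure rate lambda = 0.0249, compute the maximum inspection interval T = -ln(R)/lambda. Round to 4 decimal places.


R_target = 0.9465
lambda = 0.0249
-ln(0.9465) = 0.055
T = 0.055 / 0.0249
T = 2.2082

2.2082


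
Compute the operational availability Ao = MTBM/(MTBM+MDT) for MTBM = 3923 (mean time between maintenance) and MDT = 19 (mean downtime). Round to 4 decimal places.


MTBM = 3923
MDT = 19
MTBM + MDT = 3942
Ao = 3923 / 3942
Ao = 0.9952

0.9952


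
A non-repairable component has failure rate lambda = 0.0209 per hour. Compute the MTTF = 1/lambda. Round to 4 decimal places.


lambda = 0.0209
MTTF = 1 / 0.0209
MTTF = 47.8469

47.8469


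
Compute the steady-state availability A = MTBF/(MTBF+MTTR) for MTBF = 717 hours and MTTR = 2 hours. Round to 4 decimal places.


MTBF = 717
MTTR = 2
MTBF + MTTR = 719
A = 717 / 719
A = 0.9972

0.9972


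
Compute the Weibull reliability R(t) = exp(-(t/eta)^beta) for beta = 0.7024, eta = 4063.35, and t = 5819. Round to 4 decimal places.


beta = 0.7024, eta = 4063.35, t = 5819
t/eta = 5819 / 4063.35 = 1.4321
(t/eta)^beta = 1.4321^0.7024 = 1.2869
R(t) = exp(-1.2869)
R(t) = 0.2761

0.2761


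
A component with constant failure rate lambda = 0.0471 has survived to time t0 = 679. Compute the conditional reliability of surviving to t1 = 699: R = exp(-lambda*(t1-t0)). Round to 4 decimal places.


lambda = 0.0471
t0 = 679, t1 = 699
t1 - t0 = 20
lambda * (t1-t0) = 0.0471 * 20 = 0.942
R = exp(-0.942)
R = 0.3898

0.3898


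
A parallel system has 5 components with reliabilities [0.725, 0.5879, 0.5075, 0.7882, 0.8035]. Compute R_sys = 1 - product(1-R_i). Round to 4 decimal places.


Components: [0.725, 0.5879, 0.5075, 0.7882, 0.8035]
(1 - 0.725) = 0.275, running product = 0.275
(1 - 0.5879) = 0.4121, running product = 0.1133
(1 - 0.5075) = 0.4925, running product = 0.0558
(1 - 0.7882) = 0.2118, running product = 0.0118
(1 - 0.8035) = 0.1965, running product = 0.0023
Product of (1-R_i) = 0.0023
R_sys = 1 - 0.0023 = 0.9977

0.9977


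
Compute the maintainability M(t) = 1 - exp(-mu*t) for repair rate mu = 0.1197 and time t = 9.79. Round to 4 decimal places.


mu = 0.1197, t = 9.79
mu * t = 0.1197 * 9.79 = 1.1719
exp(-1.1719) = 0.3098
M(t) = 1 - 0.3098
M(t) = 0.6902

0.6902


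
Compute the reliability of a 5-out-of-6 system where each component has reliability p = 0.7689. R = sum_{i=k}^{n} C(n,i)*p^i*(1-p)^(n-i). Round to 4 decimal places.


k = 5, n = 6, p = 0.7689
i=5: C(6,5)=6 * 0.7689^5 * 0.2311^1 = 0.3726
i=6: C(6,6)=1 * 0.7689^6 * 0.2311^0 = 0.2066
R = sum of terms = 0.5793

0.5793


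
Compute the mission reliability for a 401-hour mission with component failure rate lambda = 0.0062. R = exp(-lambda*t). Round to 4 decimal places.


lambda = 0.0062
mission_time = 401
lambda * t = 0.0062 * 401 = 2.4862
R = exp(-2.4862)
R = 0.0832

0.0832


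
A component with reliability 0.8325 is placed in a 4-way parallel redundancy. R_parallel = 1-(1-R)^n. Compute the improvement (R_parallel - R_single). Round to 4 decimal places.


R_single = 0.8325, n = 4
1 - R_single = 0.1675
(1 - R_single)^n = 0.1675^4 = 0.0008
R_parallel = 1 - 0.0008 = 0.9992
Improvement = 0.9992 - 0.8325
Improvement = 0.1667

0.1667


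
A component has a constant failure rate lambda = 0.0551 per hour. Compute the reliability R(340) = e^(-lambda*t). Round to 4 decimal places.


lambda = 0.0551
t = 340
lambda * t = 18.734
R(t) = e^(-18.734)
R(t) = 0.0

0.0


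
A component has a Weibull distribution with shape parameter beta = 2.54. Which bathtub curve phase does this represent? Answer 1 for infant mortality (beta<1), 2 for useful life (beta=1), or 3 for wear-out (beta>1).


beta = 2.54
Compare beta to 1:
beta < 1 => infant mortality (phase 1)
beta = 1 => useful life (phase 2)
beta > 1 => wear-out (phase 3)
Since beta = 2.54, this is wear-out (increasing failure rate)
Phase = 3

3


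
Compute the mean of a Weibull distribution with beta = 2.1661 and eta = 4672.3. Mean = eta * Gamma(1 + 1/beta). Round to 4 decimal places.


beta = 2.1661, eta = 4672.3
1/beta = 0.4617
1 + 1/beta = 1.4617
Gamma(1.4617) = 0.8856
Mean = 4672.3 * 0.8856
Mean = 4137.8038

4137.8038


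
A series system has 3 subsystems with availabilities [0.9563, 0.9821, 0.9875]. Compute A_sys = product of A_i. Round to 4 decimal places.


Subsystems: [0.9563, 0.9821, 0.9875]
After subsystem 1 (A=0.9563): product = 0.9563
After subsystem 2 (A=0.9821): product = 0.9392
After subsystem 3 (A=0.9875): product = 0.9274
A_sys = 0.9274

0.9274


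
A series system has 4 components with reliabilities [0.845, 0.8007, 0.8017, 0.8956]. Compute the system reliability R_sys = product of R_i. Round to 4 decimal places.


Components: [0.845, 0.8007, 0.8017, 0.8956]
After component 1 (R=0.845): product = 0.845
After component 2 (R=0.8007): product = 0.6766
After component 3 (R=0.8017): product = 0.5424
After component 4 (R=0.8956): product = 0.4858
R_sys = 0.4858

0.4858


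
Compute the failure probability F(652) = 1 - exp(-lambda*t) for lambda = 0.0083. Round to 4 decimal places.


lambda = 0.0083, t = 652
lambda * t = 5.4116
exp(-5.4116) = 0.0045
F(t) = 1 - 0.0045
F(t) = 0.9955

0.9955


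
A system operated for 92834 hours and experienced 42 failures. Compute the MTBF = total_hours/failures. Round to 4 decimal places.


total_hours = 92834
failures = 42
MTBF = 92834 / 42
MTBF = 2210.3333

2210.3333


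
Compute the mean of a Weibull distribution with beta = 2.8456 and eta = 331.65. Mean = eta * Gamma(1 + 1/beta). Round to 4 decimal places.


beta = 2.8456, eta = 331.65
1/beta = 0.3514
1 + 1/beta = 1.3514
Gamma(1.3514) = 0.891
Mean = 331.65 * 0.891
Mean = 295.5029

295.5029


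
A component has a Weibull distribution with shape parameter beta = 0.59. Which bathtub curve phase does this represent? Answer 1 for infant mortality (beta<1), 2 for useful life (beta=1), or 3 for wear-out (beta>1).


beta = 0.59
Compare beta to 1:
beta < 1 => infant mortality (phase 1)
beta = 1 => useful life (phase 2)
beta > 1 => wear-out (phase 3)
Since beta = 0.59, this is infant mortality (decreasing failure rate)
Phase = 1

1


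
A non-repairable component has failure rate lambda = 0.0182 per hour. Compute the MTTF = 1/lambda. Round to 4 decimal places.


lambda = 0.0182
MTTF = 1 / 0.0182
MTTF = 54.9451

54.9451


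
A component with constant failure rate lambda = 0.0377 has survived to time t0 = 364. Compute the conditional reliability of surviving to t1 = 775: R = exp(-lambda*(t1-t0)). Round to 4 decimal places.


lambda = 0.0377
t0 = 364, t1 = 775
t1 - t0 = 411
lambda * (t1-t0) = 0.0377 * 411 = 15.4947
R = exp(-15.4947)
R = 0.0

0.0


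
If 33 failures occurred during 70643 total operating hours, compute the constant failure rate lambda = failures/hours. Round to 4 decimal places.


failures = 33
total_hours = 70643
lambda = 33 / 70643
lambda = 0.0005

0.0005


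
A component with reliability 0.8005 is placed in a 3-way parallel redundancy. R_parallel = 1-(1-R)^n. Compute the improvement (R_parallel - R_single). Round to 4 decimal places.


R_single = 0.8005, n = 3
1 - R_single = 0.1995
(1 - R_single)^n = 0.1995^3 = 0.0079
R_parallel = 1 - 0.0079 = 0.9921
Improvement = 0.9921 - 0.8005
Improvement = 0.1916

0.1916


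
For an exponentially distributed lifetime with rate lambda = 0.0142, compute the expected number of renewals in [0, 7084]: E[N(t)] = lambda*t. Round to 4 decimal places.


lambda = 0.0142
t = 7084
E[N(t)] = lambda * t
E[N(t)] = 0.0142 * 7084
E[N(t)] = 100.5928

100.5928


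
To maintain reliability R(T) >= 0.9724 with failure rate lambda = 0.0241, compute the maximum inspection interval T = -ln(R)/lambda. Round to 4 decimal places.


R_target = 0.9724
lambda = 0.0241
-ln(0.9724) = 0.028
T = 0.028 / 0.0241
T = 1.1613

1.1613


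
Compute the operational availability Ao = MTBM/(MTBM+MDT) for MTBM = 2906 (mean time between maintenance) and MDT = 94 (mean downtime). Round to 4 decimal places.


MTBM = 2906
MDT = 94
MTBM + MDT = 3000
Ao = 2906 / 3000
Ao = 0.9687

0.9687


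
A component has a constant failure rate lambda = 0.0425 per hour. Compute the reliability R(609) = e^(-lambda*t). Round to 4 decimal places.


lambda = 0.0425
t = 609
lambda * t = 25.8825
R(t) = e^(-25.8825)
R(t) = 0.0

0.0


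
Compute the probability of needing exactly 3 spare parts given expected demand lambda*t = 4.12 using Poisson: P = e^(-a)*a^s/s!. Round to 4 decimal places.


a = 4.12, s = 3
e^(-a) = e^(-4.12) = 0.0162
a^s = 4.12^3 = 69.9345
s! = 6
P = 0.0162 * 69.9345 / 6
P = 0.1893

0.1893


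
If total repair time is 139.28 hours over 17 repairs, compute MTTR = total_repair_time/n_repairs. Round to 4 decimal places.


total_repair_time = 139.28
n_repairs = 17
MTTR = 139.28 / 17
MTTR = 8.1929

8.1929


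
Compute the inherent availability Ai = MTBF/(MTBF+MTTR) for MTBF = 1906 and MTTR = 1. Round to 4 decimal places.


MTBF = 1906
MTTR = 1
MTBF + MTTR = 1907
Ai = 1906 / 1907
Ai = 0.9995

0.9995


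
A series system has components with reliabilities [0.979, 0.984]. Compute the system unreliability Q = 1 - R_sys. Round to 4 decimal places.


Components: [0.979, 0.984]
After component 1: product = 0.979
After component 2: product = 0.9633
R_sys = 0.9633
Q = 1 - 0.9633 = 0.0367

0.0367


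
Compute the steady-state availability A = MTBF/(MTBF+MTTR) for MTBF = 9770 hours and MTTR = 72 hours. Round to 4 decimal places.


MTBF = 9770
MTTR = 72
MTBF + MTTR = 9842
A = 9770 / 9842
A = 0.9927

0.9927


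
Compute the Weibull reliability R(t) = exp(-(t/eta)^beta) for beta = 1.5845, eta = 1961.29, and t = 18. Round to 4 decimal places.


beta = 1.5845, eta = 1961.29, t = 18
t/eta = 18 / 1961.29 = 0.0092
(t/eta)^beta = 0.0092^1.5845 = 0.0006
R(t) = exp(-0.0006)
R(t) = 0.9994

0.9994


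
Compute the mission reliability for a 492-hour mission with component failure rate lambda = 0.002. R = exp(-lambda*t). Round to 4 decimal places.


lambda = 0.002
mission_time = 492
lambda * t = 0.002 * 492 = 0.984
R = exp(-0.984)
R = 0.3738

0.3738


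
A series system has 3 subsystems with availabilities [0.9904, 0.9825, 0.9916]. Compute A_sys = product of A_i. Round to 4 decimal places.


Subsystems: [0.9904, 0.9825, 0.9916]
After subsystem 1 (A=0.9904): product = 0.9904
After subsystem 2 (A=0.9825): product = 0.9731
After subsystem 3 (A=0.9916): product = 0.9649
A_sys = 0.9649

0.9649


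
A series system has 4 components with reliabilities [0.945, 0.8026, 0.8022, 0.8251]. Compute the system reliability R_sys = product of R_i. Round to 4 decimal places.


Components: [0.945, 0.8026, 0.8022, 0.8251]
After component 1 (R=0.945): product = 0.945
After component 2 (R=0.8026): product = 0.7585
After component 3 (R=0.8022): product = 0.6084
After component 4 (R=0.8251): product = 0.502
R_sys = 0.502

0.502


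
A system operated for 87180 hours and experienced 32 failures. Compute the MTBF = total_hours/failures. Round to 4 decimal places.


total_hours = 87180
failures = 32
MTBF = 87180 / 32
MTBF = 2724.375

2724.375


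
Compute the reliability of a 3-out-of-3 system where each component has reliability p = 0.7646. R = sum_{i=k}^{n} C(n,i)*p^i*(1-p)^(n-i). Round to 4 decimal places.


k = 3, n = 3, p = 0.7646
i=3: C(3,3)=1 * 0.7646^3 * 0.2354^0 = 0.447
R = sum of terms = 0.447

0.447


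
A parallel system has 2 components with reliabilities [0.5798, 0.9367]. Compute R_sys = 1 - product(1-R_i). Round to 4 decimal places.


Components: [0.5798, 0.9367]
(1 - 0.5798) = 0.4202, running product = 0.4202
(1 - 0.9367) = 0.0633, running product = 0.0266
Product of (1-R_i) = 0.0266
R_sys = 1 - 0.0266 = 0.9734

0.9734


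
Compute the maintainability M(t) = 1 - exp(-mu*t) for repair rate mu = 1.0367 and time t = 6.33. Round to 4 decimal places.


mu = 1.0367, t = 6.33
mu * t = 1.0367 * 6.33 = 6.5623
exp(-6.5623) = 0.0014
M(t) = 1 - 0.0014
M(t) = 0.9986

0.9986


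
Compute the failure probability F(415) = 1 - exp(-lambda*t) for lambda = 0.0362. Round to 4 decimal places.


lambda = 0.0362, t = 415
lambda * t = 15.023
exp(-15.023) = 0.0
F(t) = 1 - 0.0
F(t) = 1.0

1.0


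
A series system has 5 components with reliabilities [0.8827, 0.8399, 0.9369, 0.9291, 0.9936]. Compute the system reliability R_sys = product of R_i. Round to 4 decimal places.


Components: [0.8827, 0.8399, 0.9369, 0.9291, 0.9936]
After component 1 (R=0.8827): product = 0.8827
After component 2 (R=0.8399): product = 0.7414
After component 3 (R=0.9369): product = 0.6946
After component 4 (R=0.9291): product = 0.6454
After component 5 (R=0.9936): product = 0.6412
R_sys = 0.6412

0.6412


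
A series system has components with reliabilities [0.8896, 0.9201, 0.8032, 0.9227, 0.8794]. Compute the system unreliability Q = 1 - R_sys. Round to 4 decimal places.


Components: [0.8896, 0.9201, 0.8032, 0.9227, 0.8794]
After component 1: product = 0.8896
After component 2: product = 0.8185
After component 3: product = 0.6574
After component 4: product = 0.6066
After component 5: product = 0.5335
R_sys = 0.5335
Q = 1 - 0.5335 = 0.4665

0.4665


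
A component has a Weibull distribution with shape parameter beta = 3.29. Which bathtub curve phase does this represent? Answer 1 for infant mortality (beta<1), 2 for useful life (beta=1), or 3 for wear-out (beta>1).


beta = 3.29
Compare beta to 1:
beta < 1 => infant mortality (phase 1)
beta = 1 => useful life (phase 2)
beta > 1 => wear-out (phase 3)
Since beta = 3.29, this is wear-out (increasing failure rate)
Phase = 3

3


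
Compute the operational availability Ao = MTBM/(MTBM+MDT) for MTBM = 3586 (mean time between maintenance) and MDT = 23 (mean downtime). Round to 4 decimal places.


MTBM = 3586
MDT = 23
MTBM + MDT = 3609
Ao = 3586 / 3609
Ao = 0.9936

0.9936


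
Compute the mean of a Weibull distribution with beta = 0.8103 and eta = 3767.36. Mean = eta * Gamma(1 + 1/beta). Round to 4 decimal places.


beta = 0.8103, eta = 3767.36
1/beta = 1.2341
1 + 1/beta = 2.2341
Gamma(2.2341) = 1.1228
Mean = 3767.36 * 1.1228
Mean = 4230.0739

4230.0739


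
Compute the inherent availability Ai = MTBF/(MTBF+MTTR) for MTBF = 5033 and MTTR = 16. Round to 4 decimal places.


MTBF = 5033
MTTR = 16
MTBF + MTTR = 5049
Ai = 5033 / 5049
Ai = 0.9968

0.9968


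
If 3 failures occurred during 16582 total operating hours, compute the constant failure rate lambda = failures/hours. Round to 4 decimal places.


failures = 3
total_hours = 16582
lambda = 3 / 16582
lambda = 0.0002

0.0002


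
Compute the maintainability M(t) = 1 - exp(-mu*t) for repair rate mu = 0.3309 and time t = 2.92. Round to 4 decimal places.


mu = 0.3309, t = 2.92
mu * t = 0.3309 * 2.92 = 0.9662
exp(-0.9662) = 0.3805
M(t) = 1 - 0.3805
M(t) = 0.6195

0.6195


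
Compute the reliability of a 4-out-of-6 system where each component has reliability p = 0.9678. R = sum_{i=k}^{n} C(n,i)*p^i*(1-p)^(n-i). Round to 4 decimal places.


k = 4, n = 6, p = 0.9678
i=4: C(6,4)=15 * 0.9678^4 * 0.0322^2 = 0.0136
i=5: C(6,5)=6 * 0.9678^5 * 0.0322^1 = 0.164
i=6: C(6,6)=1 * 0.9678^6 * 0.0322^0 = 0.8217
R = sum of terms = 0.9994

0.9994


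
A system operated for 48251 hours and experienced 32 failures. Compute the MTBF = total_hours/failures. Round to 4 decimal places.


total_hours = 48251
failures = 32
MTBF = 48251 / 32
MTBF = 1507.8438

1507.8438


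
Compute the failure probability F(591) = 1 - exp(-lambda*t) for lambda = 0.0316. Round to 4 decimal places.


lambda = 0.0316, t = 591
lambda * t = 18.6756
exp(-18.6756) = 0.0
F(t) = 1 - 0.0
F(t) = 1.0

1.0


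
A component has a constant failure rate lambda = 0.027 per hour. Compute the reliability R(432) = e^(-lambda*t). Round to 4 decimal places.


lambda = 0.027
t = 432
lambda * t = 11.664
R(t) = e^(-11.664)
R(t) = 0.0

0.0
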